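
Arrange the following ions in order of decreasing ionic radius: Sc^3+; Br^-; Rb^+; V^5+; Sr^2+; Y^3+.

Electron counts and nuclear charges: V^5+: 18 e⁻, Z=23, Sc^3+: 18 e⁻, Z=21, Y^3+: 36 e⁻, Z=39, Sr^2+: 36 e⁻, Z=38, Rb^+: 36 e⁻, Z=37, Br^-: 36 e⁻, Z=35. V^5+ < Sc^3+ (both 18 e⁻, Z=23>21); Sc^3+ < Y^3+ (same group, 1 shell fewer); Y^3+ < Sr^2+ (isoelectronic, higher Z=39 is smaller); Sr^2+ < Rb^+ (isoelectronic, higher Z=38 is smaller); Rb^+ < Br^- (both 36 e⁻, Z=37>35).

Br^- > Rb^+ > Sr^2+ > Y^3+ > Sc^3+ > V^5+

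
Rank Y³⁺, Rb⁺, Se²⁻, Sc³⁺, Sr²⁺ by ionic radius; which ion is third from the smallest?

First list Z and electron count for each: Sc³⁺ (Z=21, 18 e⁻), Y³⁺ (Z=39, 36 e⁻), Sr²⁺ (Z=38, 36 e⁻), Rb⁺ (Z=37, 36 e⁻), Se²⁻ (Z=34, 36 e⁻). Sc³⁺ < Y³⁺ (same group, period 4 vs 5); Y³⁺ < Sr²⁺ (isoelectronic, higher Z=39 is smaller); Sr²⁺ < Rb⁺ (both 36 e⁻, Z=38>37); Rb⁺ < Se²⁻ (both 36 e⁻, Z=37>34).
Full ascending order: Sc³⁺ < Y³⁺ < Sr²⁺ < Rb⁺ < Se²⁻. Counting from the smallest, position 3 is Sr²⁺.

Sr²⁺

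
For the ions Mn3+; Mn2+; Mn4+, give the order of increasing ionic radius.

Mn4+ < Mn3+ < Mn2+

For a single element, ionic radius drops as positive charge rises — Mn4+ < Mn2+.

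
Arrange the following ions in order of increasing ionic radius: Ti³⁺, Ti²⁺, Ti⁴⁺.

Ti⁴⁺ < Ti³⁺ < Ti²⁺

For a single element, ionic radius drops as positive charge rises — Ti⁴⁺ < Ti²⁺.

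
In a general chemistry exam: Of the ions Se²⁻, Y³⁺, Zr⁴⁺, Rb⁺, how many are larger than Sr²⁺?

2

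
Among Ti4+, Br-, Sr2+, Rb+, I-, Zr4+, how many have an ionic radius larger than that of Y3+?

Work out protons and electrons: Ti4+ has 18 e⁻ (Z=22), Zr4+ has 36 e⁻ (Z=40), Y3+ has 36 e⁻ (Z=39), Sr2+ has 36 e⁻ (Z=38), Rb+ has 36 e⁻ (Z=37), Br- has 36 e⁻ (Z=35), I- has 54 e⁻ (Z=53). Ti4+ < Zr4+ (same group, 1 shell fewer); Zr4+ < Y3+ (isoelectronic, higher Z=40 is smaller); Y3+ < Sr2+ (both 36 e⁻, Z=39>38); Sr2+ < Rb+ (isoelectronic, higher Z=38 is smaller); Rb+ < Br- (isoelectronic, higher Z=37 is smaller); Br- < I- (same group, period 4 vs 5).
Overall: Ti4+ < Zr4+ < Y3+ < Sr2+ < Rb+ < Br- < I-. Y3+ has 2 below it and 4 above. So 4 are larger.

4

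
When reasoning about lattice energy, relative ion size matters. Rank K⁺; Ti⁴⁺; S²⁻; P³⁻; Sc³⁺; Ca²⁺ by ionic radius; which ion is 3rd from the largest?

K⁺

Each ion has 18 electrons. The ranking follows nuclear charge in reverse — greater Z gives a smaller radius. Ti⁴⁺ (Z=22), Sc³⁺ (Z=21), Ca²⁺ (Z=20), K⁺ (Z=19), S²⁻ (Z=16), P³⁻ (Z=15).
Ordering: Ti⁴⁺ < Sc³⁺ < Ca²⁺ < K⁺ < S²⁻ < P³⁻. The 3rd largest is K⁺.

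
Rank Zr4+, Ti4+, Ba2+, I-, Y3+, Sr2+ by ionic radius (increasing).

Ti4+ < Zr4+ < Y3+ < Sr2+ < Ba2+ < I-

Ti4+ has 18 e⁻ (Z=22), Zr4+ has 36 e⁻ (Z=40), Y3+ has 36 e⁻ (Z=39), Sr2+ has 36 e⁻ (Z=38), Ba2+ has 54 e⁻ (Z=56), I- has 54 e⁻ (Z=53). Ti4+ < Zr4+ (same group, period 4 vs 5); Zr4+ < Y3+ (both 36 e⁻, Z=40>39); Y3+ < Sr2+ (both 36 e⁻, Z=39>38); Sr2+ < Ba2+ (same group, 1 shell fewer); Ba2+ < I- (isoelectronic, higher Z=56 is smaller).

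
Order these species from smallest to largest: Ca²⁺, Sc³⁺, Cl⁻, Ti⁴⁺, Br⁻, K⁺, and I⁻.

Ti⁴⁺ < Sc³⁺ < Ca²⁺ < K⁺ < Cl⁻ < Br⁻ < I⁻

Work out protons and electrons: Ti⁴⁺: 18 e⁻, Z=22, Sc³⁺: 18 e⁻, Z=21, Ca²⁺: 18 e⁻, Z=20, K⁺: 18 e⁻, Z=19, Cl⁻: 18 e⁻, Z=17, Br⁻: 36 e⁻, Z=35, I⁻: 54 e⁻, Z=53. Ti⁴⁺ < Sc³⁺ (isoelectronic, higher Z=22 is smaller); Sc³⁺ < Ca²⁺ (both 18 e⁻, Z=21>20); Ca²⁺ < K⁺ (isoelectronic, higher Z=20 is smaller); K⁺ < Cl⁻ (both 18 e⁻, Z=19>17); Cl⁻ < Br⁻ (same group, 1 shell fewer); Br⁻ < I⁻ (same group, period 4 vs 5).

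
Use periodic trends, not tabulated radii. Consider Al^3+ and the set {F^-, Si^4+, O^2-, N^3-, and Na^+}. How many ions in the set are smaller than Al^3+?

1

Isoelectronic series (10 e⁻ each). Size is set by nuclear charge: more protons means a smaller ion. Si^4+ (Z=14), Al^3+ (Z=13), Na^+ (Z=11), F^- (Z=9), O^2- (Z=8), N^3- (Z=7).
Ordering all of them (including Al^3+) by radius gives Si^4+ < Al^3+ < Na^+ < F^- < O^2- < N^3-. That's 1.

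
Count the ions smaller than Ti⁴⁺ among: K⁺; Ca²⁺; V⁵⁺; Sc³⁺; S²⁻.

1

All of these have 18 electrons (isoelectronic). With the same electron cloud, the ion with the most protons pulls it in tightest. Nuclear charges: V⁵⁺ (Z=23), Ti⁴⁺ (Z=22), Sc³⁺ (Z=21), Ca²⁺ (Z=20), K⁺ (Z=19), S²⁻ (Z=16). Highest Z is smallest.
Ordering all of them (including Ti⁴⁺) by radius gives V⁵⁺ < Ti⁴⁺ < Sc³⁺ < Ca²⁺ < K⁺ < S²⁻. Count: 1.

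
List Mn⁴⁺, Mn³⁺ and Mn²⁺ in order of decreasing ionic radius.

Same element, different charge: the more highly charged cation has fewer electrons and a greater effective nuclear charge per electron, making Mn⁴⁺ the smallest.

Mn²⁺ > Mn³⁺ > Mn⁴⁺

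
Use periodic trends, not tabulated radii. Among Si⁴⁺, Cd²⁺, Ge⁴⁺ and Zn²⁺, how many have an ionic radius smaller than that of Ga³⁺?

2

Tabulating Z and e⁻: Si⁴⁺: 10 e⁻, Z=14, Ge⁴⁺: 28 e⁻, Z=32, Ga³⁺: 28 e⁻, Z=31, Zn²⁺: 28 e⁻, Z=30, Cd²⁺: 46 e⁻, Z=48. Si⁴⁺ < Ge⁴⁺ (same group, period 3 vs 4); Ge⁴⁺ < Ga³⁺ (both 28 e⁻, Z=32>31); Ga³⁺ < Zn²⁺ (isoelectronic, higher Z=31 is smaller); Zn²⁺ < Cd²⁺ (same group, period 4 vs 5).
Relative to Ga³⁺, the ions that are smaller are Si⁴⁺, Ge⁴⁺. That's 2.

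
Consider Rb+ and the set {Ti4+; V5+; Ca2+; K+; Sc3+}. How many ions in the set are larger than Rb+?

Tabulating Z and e⁻: V5+ (Z=23, 18 e⁻), Ti4+ (Z=22, 18 e⁻), Sc3+ (Z=21, 18 e⁻), Ca2+ (Z=20, 18 e⁻), K+ (Z=19, 18 e⁻), Rb+ (Z=37, 36 e⁻). V5+ < Ti4+ (isoelectronic, higher Z=23 is smaller); Ti4+ < Sc3+ (both 18 e⁻, Z=22>21); Sc3+ < Ca2+ (isoelectronic, higher Z=21 is smaller); Ca2+ < K+ (both 18 e⁻, Z=20>19); K+ < Rb+ (same group, 1 shell fewer).
Relative to Rb+, the ions that are larger are none. So 0 are larger.

0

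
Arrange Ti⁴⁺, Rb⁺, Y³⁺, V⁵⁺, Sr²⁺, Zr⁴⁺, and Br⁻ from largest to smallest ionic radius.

Work out protons and electrons: V⁵⁺ has 18 e⁻ (Z=23), Ti⁴⁺ has 18 e⁻ (Z=22), Zr⁴⁺ has 36 e⁻ (Z=40), Y³⁺ has 36 e⁻ (Z=39), Sr²⁺ has 36 e⁻ (Z=38), Rb⁺ has 36 e⁻ (Z=37), Br⁻ has 36 e⁻ (Z=35). V⁵⁺ < Ti⁴⁺ (both 18 e⁻, Z=23>22); Ti⁴⁺ < Zr⁴⁺ (same group, 1 shell fewer); Zr⁴⁺ < Y³⁺ (isoelectronic, higher Z=40 is smaller); Y³⁺ < Sr²⁺ (isoelectronic, higher Z=39 is smaller); Sr²⁺ < Rb⁺ (both 36 e⁻, Z=38>37); Rb⁺ < Br⁻ (both 36 e⁻, Z=37>35).

Br⁻ > Rb⁺ > Sr²⁺ > Y³⁺ > Zr⁴⁺ > Ti⁴⁺ > V⁵⁺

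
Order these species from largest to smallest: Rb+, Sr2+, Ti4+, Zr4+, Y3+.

Rb+ > Sr2+ > Y3+ > Zr4+ > Ti4+

Tabulating Z and e⁻: Ti4+ has 18 e⁻ (Z=22), Zr4+ has 36 e⁻ (Z=40), Y3+ has 36 e⁻ (Z=39), Sr2+ has 36 e⁻ (Z=38), Rb+ has 36 e⁻ (Z=37). Ti4+ < Zr4+ (same group, 1 shell fewer); Zr4+ < Y3+ (both 36 e⁻, Z=40>39); Y3+ < Sr2+ (isoelectronic, higher Z=39 is smaller); Sr2+ < Rb+ (isoelectronic, higher Z=38 is smaller).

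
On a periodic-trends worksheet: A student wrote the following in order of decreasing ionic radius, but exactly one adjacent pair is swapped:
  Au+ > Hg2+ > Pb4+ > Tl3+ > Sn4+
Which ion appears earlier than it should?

Pb4+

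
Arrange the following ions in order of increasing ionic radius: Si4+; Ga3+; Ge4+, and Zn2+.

Si4+ < Ge4+ < Ga3+ < Zn2+

First list Z and electron count for each: Si4+ has 10 e⁻ (Z=14), Ge4+ has 28 e⁻ (Z=32), Ga3+ has 28 e⁻ (Z=31), Zn2+ has 28 e⁻ (Z=30). Si4+ < Ge4+ (same group, 1 shell fewer); Ge4+ < Ga3+ (isoelectronic, higher Z=32 is smaller); Ga3+ < Zn2+ (both 28 e⁻, Z=31>30).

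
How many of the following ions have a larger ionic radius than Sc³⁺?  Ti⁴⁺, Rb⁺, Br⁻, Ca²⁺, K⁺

Work out protons and electrons: Ti⁴⁺ has 18 e⁻ (Z=22), Sc³⁺ has 18 e⁻ (Z=21), Ca²⁺ has 18 e⁻ (Z=20), K⁺ has 18 e⁻ (Z=19), Rb⁺ has 36 e⁻ (Z=37), Br⁻ has 36 e⁻ (Z=35). Ti⁴⁺ < Sc³⁺ (both 18 e⁻, Z=22>21); Sc³⁺ < Ca²⁺ (isoelectronic, higher Z=21 is smaller); Ca²⁺ < K⁺ (isoelectronic, higher Z=20 is smaller); K⁺ < Rb⁺ (same group, period 4 vs 5); Rb⁺ < Br⁻ (isoelectronic, higher Z=37 is smaller).
Relative to Sc³⁺, the ions that are larger are Ca²⁺, K⁺, Rb⁺, Br⁻. That's 4.

4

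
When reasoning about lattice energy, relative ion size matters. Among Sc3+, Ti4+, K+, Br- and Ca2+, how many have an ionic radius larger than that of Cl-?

1

Work out protons and electrons: Ti4+: 18 e⁻, Z=22, Sc3+: 18 e⁻, Z=21, Ca2+: 18 e⁻, Z=20, K+: 18 e⁻, Z=19, Cl-: 18 e⁻, Z=17, Br-: 36 e⁻, Z=35. Ti4+ < Sc3+ (isoelectronic, higher Z=22 is smaller); Sc3+ < Ca2+ (isoelectronic, higher Z=21 is smaller); Ca2+ < K+ (isoelectronic, higher Z=20 is smaller); K+ < Cl- (both 18 e⁻, Z=19>17); Cl- < Br- (same group, period 3 vs 4).
Relative to Cl-, the ions that are larger are Br-. Count: 1.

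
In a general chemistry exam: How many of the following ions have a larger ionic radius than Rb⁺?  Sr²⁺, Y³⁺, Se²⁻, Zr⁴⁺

Isoelectronic series (36 e⁻ each). Size is set by nuclear charge: more protons means a smaller ion. Zr⁴⁺ (Z=40), Y³⁺ (Z=39), Sr²⁺ (Z=38), Rb⁺ (Z=37), Se²⁻ (Z=34).
Placing each against Rb⁺: smaller — Zr⁴⁺, Y³⁺, Sr²⁺; larger — Se²⁻. That's 1.

1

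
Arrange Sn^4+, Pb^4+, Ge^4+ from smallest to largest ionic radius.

Same group, same charge. Going down the group adds an extra shell of electrons, so the ion gets larger: Ge^4+ is highest in the group and smallest.

Ge^4+ < Sn^4+ < Pb^4+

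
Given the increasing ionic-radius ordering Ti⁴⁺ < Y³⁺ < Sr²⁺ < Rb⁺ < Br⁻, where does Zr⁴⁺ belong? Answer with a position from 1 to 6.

2

First list Z and electron count for each: Ti⁴⁺ (Z=22, 18 e⁻), Zr⁴⁺ (Z=40, 36 e⁻), Y³⁺ (Z=39, 36 e⁻), Sr²⁺ (Z=38, 36 e⁻), Rb⁺ (Z=37, 36 e⁻), Br⁻ (Z=35, 36 e⁻). Ti⁴⁺ < Zr⁴⁺ (same group, period 4 vs 5); Zr⁴⁺ < Y³⁺ (both 36 e⁻, Z=40>39); Y³⁺ < Sr²⁺ (isoelectronic, higher Z=39 is smaller); Sr²⁺ < Rb⁺ (isoelectronic, higher Z=38 is smaller); Rb⁺ < Br⁻ (isoelectronic, higher Z=37 is smaller).
Merged order: Ti⁴⁺ < Zr⁴⁺ < Y³⁺ < Sr²⁺ < Rb⁺ < Br⁻ — Zr⁴⁺ is number 2.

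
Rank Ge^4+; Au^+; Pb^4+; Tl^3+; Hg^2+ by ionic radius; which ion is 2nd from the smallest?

Pb^4+

First list Z and electron count for each: Ge^4+ has 28 e⁻ (Z=32), Pb^4+ has 78 e⁻ (Z=82), Tl^3+ has 78 e⁻ (Z=81), Hg^2+ has 78 e⁻ (Z=80), Au^+ has 78 e⁻ (Z=79). Ge^4+ < Pb^4+ (same group, 2 shells fewer); Pb^4+ < Tl^3+ (both 78 e⁻, Z=82>81); Tl^3+ < Hg^2+ (isoelectronic, higher Z=81 is smaller); Hg^2+ < Au^+ (both 78 e⁻, Z=80>79).
That gives Ge^4+ < Pb^4+ < Tl^3+ < Hg^2+ < Au^+. From the smallest end, number 2 is Pb^4+.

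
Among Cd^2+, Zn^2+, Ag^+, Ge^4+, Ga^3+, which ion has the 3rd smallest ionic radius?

Zn^2+

First list Z and electron count for each: Ge^4+ has 28 e⁻ (Z=32), Ga^3+ has 28 e⁻ (Z=31), Zn^2+ has 28 e⁻ (Z=30), Cd^2+ has 46 e⁻ (Z=48), Ag^+ has 46 e⁻ (Z=47). Ge^4+ < Ga^3+ (isoelectronic, higher Z=32 is smaller); Ga^3+ < Zn^2+ (both 28 e⁻, Z=31>30); Zn^2+ < Cd^2+ (same group, period 4 vs 5); Cd^2+ < Ag^+ (isoelectronic, higher Z=48 is smaller).
So the order is Ge^4+ < Ga^3+ < Zn^2+ < Cd^2+ < Ag^+; the 3rd-smallest ion is Zn^2+.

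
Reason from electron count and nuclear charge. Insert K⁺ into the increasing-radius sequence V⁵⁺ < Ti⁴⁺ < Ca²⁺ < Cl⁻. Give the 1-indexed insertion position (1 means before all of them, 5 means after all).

These species are isoelectronic with 18 electrons. The only difference is the number of protons: V⁵⁺ (Z=23), Ti⁴⁺ (Z=22), Ca²⁺ (Z=20), K⁺ (Z=19), Cl⁻ (Z=17). The strongest nuclear pull (V⁵⁺) gives the smallest ion.
With K⁺ included the full order is V⁵⁺ < Ti⁴⁺ < Ca²⁺ < K⁺ < Cl⁻, so it takes position 4.

4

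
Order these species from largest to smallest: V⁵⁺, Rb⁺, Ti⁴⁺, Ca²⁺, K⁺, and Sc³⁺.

Electron counts and nuclear charges: V⁵⁺: 18 e⁻, Z=23, Ti⁴⁺: 18 e⁻, Z=22, Sc³⁺: 18 e⁻, Z=21, Ca²⁺: 18 e⁻, Z=20, K⁺: 18 e⁻, Z=19, Rb⁺: 36 e⁻, Z=37. V⁵⁺ < Ti⁴⁺ (isoelectronic, higher Z=23 is smaller); Ti⁴⁺ < Sc³⁺ (both 18 e⁻, Z=22>21); Sc³⁺ < Ca²⁺ (both 18 e⁻, Z=21>20); Ca²⁺ < K⁺ (both 18 e⁻, Z=20>19); K⁺ < Rb⁺ (same group, 1 shell fewer).

Rb⁺ > K⁺ > Ca²⁺ > Sc³⁺ > Ti⁴⁺ > V⁵⁺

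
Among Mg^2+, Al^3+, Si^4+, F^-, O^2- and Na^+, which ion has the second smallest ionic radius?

Al^3+

Each ion has 10 electrons. The ranking follows nuclear charge in reverse — greater Z gives a smaller radius. Si^4+ (Z=14), Al^3+ (Z=13), Mg^2+ (Z=12), Na^+ (Z=11), F^- (Z=9), O^2- (Z=8).
Full ascending order: Si^4+ < Al^3+ < Mg^2+ < Na^+ < F^- < O^2-. Counting from the smallest, position 2 is Al^3+.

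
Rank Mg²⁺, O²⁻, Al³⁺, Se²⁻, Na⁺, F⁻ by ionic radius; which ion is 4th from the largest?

Na⁺

Electron counts and nuclear charges: Al³⁺ (Z=13, 10 e⁻), Mg²⁺ (Z=12, 10 e⁻), Na⁺ (Z=11, 10 e⁻), F⁻ (Z=9, 10 e⁻), O²⁻ (Z=8, 10 e⁻), Se²⁻ (Z=34, 36 e⁻). Al³⁺ < Mg²⁺ (isoelectronic, higher Z=13 is smaller); Mg²⁺ < Na⁺ (isoelectronic, higher Z=12 is smaller); Na⁺ < F⁻ (both 10 e⁻, Z=11>9); F⁻ < O²⁻ (isoelectronic, higher Z=9 is smaller); O²⁻ < Se²⁻ (same group, 2 shells fewer).
Ordering: Al³⁺ < Mg²⁺ < Na⁺ < F⁻ < O²⁻ < Se²⁻. The 4th largest is Na⁺.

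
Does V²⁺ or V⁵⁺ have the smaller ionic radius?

V⁵⁺

For a single element, ionic radius drops as positive charge rises — V⁵⁺ < V²⁺.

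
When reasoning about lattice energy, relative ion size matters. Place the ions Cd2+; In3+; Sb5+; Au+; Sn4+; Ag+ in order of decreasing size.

First list Z and electron count for each: Sb5+ has 46 e⁻ (Z=51), Sn4+ has 46 e⁻ (Z=50), In3+ has 46 e⁻ (Z=49), Cd2+ has 46 e⁻ (Z=48), Ag+ has 46 e⁻ (Z=47), Au+ has 78 e⁻ (Z=79). Sb5+ < Sn4+ (isoelectronic, higher Z=51 is smaller); Sn4+ < In3+ (isoelectronic, higher Z=50 is smaller); In3+ < Cd2+ (both 46 e⁻, Z=49>48); Cd2+ < Ag+ (both 46 e⁻, Z=48>47); Ag+ < Au+ (same group, period 5 vs 6).

Au+ > Ag+ > Cd2+ > In3+ > Sn4+ > Sb5+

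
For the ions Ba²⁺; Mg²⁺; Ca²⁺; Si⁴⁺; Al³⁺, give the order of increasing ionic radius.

Si⁴⁺ < Al³⁺ < Mg²⁺ < Ca²⁺ < Ba²⁺

Si⁴⁺ has 10 e⁻ (Z=14), Al³⁺ has 10 e⁻ (Z=13), Mg²⁺ has 10 e⁻ (Z=12), Ca²⁺ has 18 e⁻ (Z=20), Ba²⁺ has 54 e⁻ (Z=56). Si⁴⁺ < Al³⁺ (both 10 e⁻, Z=14>13); Al³⁺ < Mg²⁺ (isoelectronic, higher Z=13 is smaller); Mg²⁺ < Ca²⁺ (same group, 1 shell fewer); Ca²⁺ < Ba²⁺ (same group, 2 shells fewer).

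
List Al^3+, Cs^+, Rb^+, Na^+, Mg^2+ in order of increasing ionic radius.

Al^3+ < Mg^2+ < Na^+ < Rb^+ < Cs^+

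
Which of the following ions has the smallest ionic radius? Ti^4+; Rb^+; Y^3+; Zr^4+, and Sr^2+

Ti^4+

First list Z and electron count for each: Ti^4+ (Z=22, 18 e⁻), Zr^4+ (Z=40, 36 e⁻), Y^3+ (Z=39, 36 e⁻), Sr^2+ (Z=38, 36 e⁻), Rb^+ (Z=37, 36 e⁻). Ti^4+ < Zr^4+ (same group, period 4 vs 5); Zr^4+ < Y^3+ (both 36 e⁻, Z=40>39); Y^3+ < Sr^2+ (isoelectronic, higher Z=39 is smaller); Sr^2+ < Rb^+ (isoelectronic, higher Z=38 is smaller).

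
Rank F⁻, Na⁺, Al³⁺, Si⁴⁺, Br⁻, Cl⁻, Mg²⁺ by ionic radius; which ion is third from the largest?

F⁻

Work out protons and electrons: Si⁴⁺: 10 e⁻, Z=14, Al³⁺: 10 e⁻, Z=13, Mg²⁺: 10 e⁻, Z=12, Na⁺: 10 e⁻, Z=11, F⁻: 10 e⁻, Z=9, Cl⁻: 18 e⁻, Z=17, Br⁻: 36 e⁻, Z=35. Si⁴⁺ < Al³⁺ (both 10 e⁻, Z=14>13); Al³⁺ < Mg²⁺ (isoelectronic, higher Z=13 is smaller); Mg²⁺ < Na⁺ (both 10 e⁻, Z=12>11); Na⁺ < F⁻ (both 10 e⁻, Z=11>9); F⁻ < Cl⁻ (same group, period 2 vs 3); Cl⁻ < Br⁻ (same group, 1 shell fewer).
That gives Si⁴⁺ < Al³⁺ < Mg²⁺ < Na⁺ < F⁻ < Cl⁻ < Br⁻. From the largest end, number 3 is F⁻.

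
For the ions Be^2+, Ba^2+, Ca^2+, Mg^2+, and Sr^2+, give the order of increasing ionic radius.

Be^2+ < Mg^2+ < Ca^2+ < Sr^2+ < Ba^2+

Same group, same charge. Going down the group adds an extra shell of electrons, so the ion gets larger: Be^2+ is highest in the group and smallest.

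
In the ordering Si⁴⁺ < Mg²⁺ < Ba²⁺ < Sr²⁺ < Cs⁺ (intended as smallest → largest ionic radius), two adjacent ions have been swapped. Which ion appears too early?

Ba²⁺

Check each adjacent pair. Ba²⁺ and Sr²⁺ are reversed: same group and charge — period 5 sits above period 6, so Sr²⁺ is smaller. No other neighbouring pair contradicts the periodic trends, so Ba²⁺ is the ion listed too early.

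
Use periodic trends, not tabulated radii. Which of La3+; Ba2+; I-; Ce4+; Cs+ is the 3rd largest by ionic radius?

These species are isoelectronic with 54 electrons. The only difference is the number of protons: Ce4+ (Z=58), La3+ (Z=57), Ba2+ (Z=56), Cs+ (Z=55), I- (Z=53). The strongest nuclear pull (Ce4+) gives the smallest ion.
That gives Ce4+ < La3+ < Ba2+ < Cs+ < I-. From the largest end, number 3 is Ba2+.

Ba2+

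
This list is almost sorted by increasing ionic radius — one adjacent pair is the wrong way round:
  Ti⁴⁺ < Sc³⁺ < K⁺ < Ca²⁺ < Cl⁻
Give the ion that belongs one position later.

K⁺

The pair K⁺, Ca²⁺ is the wrong way round — Ca²⁺ and K⁺ share 18 electrons; the higher nuclear charge on Ca (Z=20) contracts it more, so Ca²⁺ < K⁺. All other adjacent pairs agree with periodic trends, so K⁺ is the misplaced ion.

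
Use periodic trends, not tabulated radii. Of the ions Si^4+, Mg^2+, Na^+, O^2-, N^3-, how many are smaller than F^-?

All of these have 10 electrons (isoelectronic). With the same electron cloud, the ion with the most protons pulls it in tightest. Nuclear charges: Si^4+ (Z=14), Mg^2+ (Z=12), Na^+ (Z=11), F^- (Z=9), O^2- (Z=8), N^3- (Z=7). Highest Z is smallest.
Ordering all of them (including F^-) by radius gives Si^4+ < Mg^2+ < Na^+ < F^- < O^2- < N^3-. So 3 are smaller.

3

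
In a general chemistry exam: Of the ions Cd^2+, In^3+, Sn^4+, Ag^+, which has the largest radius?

Ag^+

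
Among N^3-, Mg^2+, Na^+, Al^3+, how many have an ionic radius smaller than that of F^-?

3

Each ion has 10 electrons. The ranking follows nuclear charge in reverse — greater Z gives a smaller radius. Al^3+ (Z=13), Mg^2+ (Z=12), Na^+ (Z=11), F^- (Z=9), N^3- (Z=7).
Relative to F^-, the ions that are smaller are Al^3+, Mg^2+, Na^+. That's 3.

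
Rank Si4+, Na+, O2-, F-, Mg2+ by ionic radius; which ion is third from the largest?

Na+

Each ion has 10 electrons. The ranking follows nuclear charge in reverse — greater Z gives a smaller radius. Si4+ (Z=14), Mg2+ (Z=12), Na+ (Z=11), F- (Z=9), O2- (Z=8).
So the order is Si4+ < Mg2+ < Na+ < F- < O2-; the 3rd-largest ion is Na+.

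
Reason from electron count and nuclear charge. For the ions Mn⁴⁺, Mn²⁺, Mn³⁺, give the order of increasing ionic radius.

These are all Mn ions. Removing more electrons (higher positive charge) pulls the remaining electrons in closer, so Mn⁴⁺ is smallest and Mn²⁺ is largest.

Mn⁴⁺ < Mn³⁺ < Mn²⁺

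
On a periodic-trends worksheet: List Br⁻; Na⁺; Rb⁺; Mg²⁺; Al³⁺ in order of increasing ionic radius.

First list Z and electron count for each: Al³⁺ (Z=13, 10 e⁻), Mg²⁺ (Z=12, 10 e⁻), Na⁺ (Z=11, 10 e⁻), Rb⁺ (Z=37, 36 e⁻), Br⁻ (Z=35, 36 e⁻). Al³⁺ < Mg²⁺ (both 10 e⁻, Z=13>12); Mg²⁺ < Na⁺ (both 10 e⁻, Z=12>11); Na⁺ < Rb⁺ (same group, period 3 vs 5); Rb⁺ < Br⁻ (isoelectronic, higher Z=37 is smaller).

Al³⁺ < Mg²⁺ < Na⁺ < Rb⁺ < Br⁻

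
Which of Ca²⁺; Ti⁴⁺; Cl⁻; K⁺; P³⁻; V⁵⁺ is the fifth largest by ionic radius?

These species are isoelectronic with 18 electrons. The only difference is the number of protons: V⁵⁺ (Z=23), Ti⁴⁺ (Z=22), Ca²⁺ (Z=20), K⁺ (Z=19), Cl⁻ (Z=17), P³⁻ (Z=15). The strongest nuclear pull (V⁵⁺) gives the smallest ion.
Full ascending order: V⁵⁺ < Ti⁴⁺ < Ca²⁺ < K⁺ < Cl⁻ < P³⁻. Counting from the largest, position 5 is Ti⁴⁺.

Ti⁴⁺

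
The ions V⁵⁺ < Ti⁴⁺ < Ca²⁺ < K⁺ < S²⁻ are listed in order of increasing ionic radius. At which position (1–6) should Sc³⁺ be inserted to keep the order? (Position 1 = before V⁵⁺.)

Isoelectronic series (18 e⁻ each). Size is set by nuclear charge: more protons means a smaller ion. V⁵⁺ (Z=23), Ti⁴⁺ (Z=22), Sc³⁺ (Z=21), Ca²⁺ (Z=20), K⁺ (Z=19), S²⁻ (Z=16).
Putting Sc³⁺ in gives V⁵⁺ < Ti⁴⁺ < Sc³⁺ < Ca²⁺ < K⁺ < S²⁻; it lands at slot 3.

3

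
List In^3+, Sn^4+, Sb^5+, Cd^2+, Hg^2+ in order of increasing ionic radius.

Work out protons and electrons: Sb^5+ has 46 e⁻ (Z=51), Sn^4+ has 46 e⁻ (Z=50), In^3+ has 46 e⁻ (Z=49), Cd^2+ has 46 e⁻ (Z=48), Hg^2+ has 78 e⁻ (Z=80). Sb^5+ < Sn^4+ (both 46 e⁻, Z=51>50); Sn^4+ < In^3+ (isoelectronic, higher Z=50 is smaller); In^3+ < Cd^2+ (isoelectronic, higher Z=49 is smaller); Cd^2+ < Hg^2+ (same group, 1 shell fewer).

Sb^5+ < Sn^4+ < In^3+ < Cd^2+ < Hg^2+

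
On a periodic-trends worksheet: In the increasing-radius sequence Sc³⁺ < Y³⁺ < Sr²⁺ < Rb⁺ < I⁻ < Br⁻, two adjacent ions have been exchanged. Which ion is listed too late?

Br⁻

The pair I⁻, Br⁻ is the wrong way round — Br⁻ and I⁻ are in one column with the same charge; the lighter period-4 ion has one fewer shell and is smaller. All other adjacent pairs agree with periodic trends, so Br⁻ is the misplaced ion.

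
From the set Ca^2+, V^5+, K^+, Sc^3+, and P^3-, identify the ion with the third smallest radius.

Ca^2+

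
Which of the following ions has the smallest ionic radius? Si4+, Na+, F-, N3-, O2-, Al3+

Isoelectronic series (10 e⁻ each). Size is set by nuclear charge: more protons means a smaller ion. Si4+ (Z=14), Al3+ (Z=13), Na+ (Z=11), F- (Z=9), O2- (Z=8), N3- (Z=7).

Si4+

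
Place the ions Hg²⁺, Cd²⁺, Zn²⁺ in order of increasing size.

Same group, same charge. Going down the group adds an extra shell of electrons, so the ion gets larger: Zn²⁺ is highest in the group and smallest.

Zn²⁺ < Cd²⁺ < Hg²⁺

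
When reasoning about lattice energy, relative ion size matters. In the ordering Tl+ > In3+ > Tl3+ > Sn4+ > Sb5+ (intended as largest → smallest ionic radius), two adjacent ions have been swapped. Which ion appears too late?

Tl3+

The pair In3+, Tl3+ is the wrong way round — both in group 13 with the same charge; In3+ (period 5) has the smaller radius. All other adjacent pairs agree with periodic trends, so Tl3+ is the misplaced ion.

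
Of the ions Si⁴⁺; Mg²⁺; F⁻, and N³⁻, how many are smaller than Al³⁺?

1

All of these have 10 electrons (isoelectronic). With the same electron cloud, the ion with the most protons pulls it in tightest. Nuclear charges: Si⁴⁺ (Z=14), Al³⁺ (Z=13), Mg²⁺ (Z=12), F⁻ (Z=9), N³⁻ (Z=7). Highest Z is smallest.
Overall: Si⁴⁺ < Al³⁺ < Mg²⁺ < F⁻ < N³⁻. Al³⁺ has 1 below it and 3 above. Count: 1.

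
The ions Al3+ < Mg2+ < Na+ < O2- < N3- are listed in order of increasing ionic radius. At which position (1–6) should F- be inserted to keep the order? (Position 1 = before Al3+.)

Each ion has 10 electrons. The ranking follows nuclear charge in reverse — greater Z gives a smaller radius. Al3+ (Z=13), Mg2+ (Z=12), Na+ (Z=11), F- (Z=9), O2- (Z=8), N3- (Z=7).
With F- included the full order is Al3+ < Mg2+ < Na+ < F- < O2- < N3-, so it takes position 4.

4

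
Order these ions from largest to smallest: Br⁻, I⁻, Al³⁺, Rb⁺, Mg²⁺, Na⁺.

I⁻ > Br⁻ > Rb⁺ > Na⁺ > Mg²⁺ > Al³⁺

Work out protons and electrons: Al³⁺ has 10 e⁻ (Z=13), Mg²⁺ has 10 e⁻ (Z=12), Na⁺ has 10 e⁻ (Z=11), Rb⁺ has 36 e⁻ (Z=37), Br⁻ has 36 e⁻ (Z=35), I⁻ has 54 e⁻ (Z=53). Al³⁺ < Mg²⁺ (isoelectronic, higher Z=13 is smaller); Mg²⁺ < Na⁺ (isoelectronic, higher Z=12 is smaller); Na⁺ < Rb⁺ (same group, period 3 vs 5); Rb⁺ < Br⁻ (isoelectronic, higher Z=37 is smaller); Br⁻ < I⁻ (same group, 1 shell fewer).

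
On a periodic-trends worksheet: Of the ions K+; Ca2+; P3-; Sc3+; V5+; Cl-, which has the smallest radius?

V5+

All of these have 18 electrons (isoelectronic). With the same electron cloud, the ion with the most protons pulls it in tightest. Nuclear charges: V5+ (Z=23), Sc3+ (Z=21), Ca2+ (Z=20), K+ (Z=19), Cl- (Z=17), P3- (Z=15). Highest Z is smallest.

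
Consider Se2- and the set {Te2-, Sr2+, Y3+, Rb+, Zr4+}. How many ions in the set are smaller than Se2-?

4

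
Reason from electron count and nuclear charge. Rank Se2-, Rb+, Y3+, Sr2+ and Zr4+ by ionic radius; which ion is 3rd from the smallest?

Sr2+

All of these have 36 electrons (isoelectronic). With the same electron cloud, the ion with the most protons pulls it in tightest. Nuclear charges: Zr4+ (Z=40), Y3+ (Z=39), Sr2+ (Z=38), Rb+ (Z=37), Se2- (Z=34). Highest Z is smallest.
So the order is Zr4+ < Y3+ < Sr2+ < Rb+ < Se2-; the 3rd-smallest ion is Sr2+.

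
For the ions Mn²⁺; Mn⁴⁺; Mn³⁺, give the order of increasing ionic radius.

For a single element, ionic radius drops as positive charge rises — Mn⁴⁺ < Mn²⁺.

Mn⁴⁺ < Mn³⁺ < Mn²⁺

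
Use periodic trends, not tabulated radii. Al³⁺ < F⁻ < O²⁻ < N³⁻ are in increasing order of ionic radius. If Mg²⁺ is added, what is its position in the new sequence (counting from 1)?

2

Each ion has 10 electrons. The ranking follows nuclear charge in reverse — greater Z gives a smaller radius. Al³⁺ (Z=13), Mg²⁺ (Z=12), F⁻ (Z=9), O²⁻ (Z=8), N³⁻ (Z=7).
Merged order: Al³⁺ < Mg²⁺ < F⁻ < O²⁻ < N³⁻ — Mg²⁺ is number 2.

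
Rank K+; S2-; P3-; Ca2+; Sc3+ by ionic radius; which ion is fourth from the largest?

Each ion has 18 electrons. The ranking follows nuclear charge in reverse — greater Z gives a smaller radius. Sc3+ (Z=21), Ca2+ (Z=20), K+ (Z=19), S2- (Z=16), P3- (Z=15).
So the order is Sc3+ < Ca2+ < K+ < S2- < P3-; the 4th-largest ion is Ca2+.

Ca2+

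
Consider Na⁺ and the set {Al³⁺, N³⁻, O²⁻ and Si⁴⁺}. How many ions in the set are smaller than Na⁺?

Isoelectronic series (10 e⁻ each). Size is set by nuclear charge: more protons means a smaller ion. Si⁴⁺ (Z=14), Al³⁺ (Z=13), Na⁺ (Z=11), O²⁻ (Z=8), N³⁻ (Z=7).
Placing each against Na⁺: smaller — Si⁴⁺, Al³⁺; larger — O²⁻, N³⁻. That's 2.

2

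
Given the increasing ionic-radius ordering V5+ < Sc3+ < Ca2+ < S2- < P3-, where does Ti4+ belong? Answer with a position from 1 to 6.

Isoelectronic series (18 e⁻ each). Size is set by nuclear charge: more protons means a smaller ion. V5+ (Z=23), Ti4+ (Z=22), Sc3+ (Z=21), Ca2+ (Z=20), S2- (Z=16), P3- (Z=15).
With Ti4+ included the full order is V5+ < Ti4+ < Sc3+ < Ca2+ < S2- < P3-, so it takes position 2.

2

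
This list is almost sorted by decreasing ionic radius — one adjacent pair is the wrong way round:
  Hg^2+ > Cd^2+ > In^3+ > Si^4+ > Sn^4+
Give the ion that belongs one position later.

The pair Si^4+, Sn^4+ is the wrong way round — both in group 14 with the same charge; Si^4+ (period 3) has the smaller radius. All other adjacent pairs agree with periodic trends, so Si^4+ is the misplaced ion.

Si^4+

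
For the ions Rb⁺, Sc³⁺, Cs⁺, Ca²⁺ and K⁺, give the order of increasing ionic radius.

Electron counts and nuclear charges: Sc³⁺ has 18 e⁻ (Z=21), Ca²⁺ has 18 e⁻ (Z=20), K⁺ has 18 e⁻ (Z=19), Rb⁺ has 36 e⁻ (Z=37), Cs⁺ has 54 e⁻ (Z=55). Sc³⁺ < Ca²⁺ (both 18 e⁻, Z=21>20); Ca²⁺ < K⁺ (isoelectronic, higher Z=20 is smaller); K⁺ < Rb⁺ (same group, period 4 vs 5); Rb⁺ < Cs⁺ (same group, period 5 vs 6).

Sc³⁺ < Ca²⁺ < K⁺ < Rb⁺ < Cs⁺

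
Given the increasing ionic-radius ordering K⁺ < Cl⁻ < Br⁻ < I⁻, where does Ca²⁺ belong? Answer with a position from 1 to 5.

Tabulating Z and e⁻: Ca²⁺: 18 e⁻, Z=20, K⁺: 18 e⁻, Z=19, Cl⁻: 18 e⁻, Z=17, Br⁻: 36 e⁻, Z=35, I⁻: 54 e⁻, Z=53. Ca²⁺ < K⁺ (both 18 e⁻, Z=20>19); K⁺ < Cl⁻ (isoelectronic, higher Z=19 is smaller); Cl⁻ < Br⁻ (same group, 1 shell fewer); Br⁻ < I⁻ (same group, period 4 vs 5).
Putting Ca²⁺ in gives Ca²⁺ < K⁺ < Cl⁻ < Br⁻ < I⁻; it lands at slot 1.

1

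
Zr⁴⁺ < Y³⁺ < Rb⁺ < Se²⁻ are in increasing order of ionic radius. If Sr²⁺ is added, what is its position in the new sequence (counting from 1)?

These species are isoelectronic with 36 electrons. The only difference is the number of protons: Zr⁴⁺ (Z=40), Y³⁺ (Z=39), Sr²⁺ (Z=38), Rb⁺ (Z=37), Se²⁻ (Z=34). The strongest nuclear pull (Zr⁴⁺) gives the smallest ion.
The complete sequence is Zr⁴⁺ < Y³⁺ < Sr²⁺ < Rb⁺ < Se²⁻. Sr²⁺ sits at position 3.

3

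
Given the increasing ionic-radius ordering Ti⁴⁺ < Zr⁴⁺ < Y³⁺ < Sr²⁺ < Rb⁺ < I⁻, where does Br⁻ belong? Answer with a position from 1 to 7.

6

First list Z and electron count for each: Ti⁴⁺: 18 e⁻, Z=22, Zr⁴⁺: 36 e⁻, Z=40, Y³⁺: 36 e⁻, Z=39, Sr²⁺: 36 e⁻, Z=38, Rb⁺: 36 e⁻, Z=37, Br⁻: 36 e⁻, Z=35, I⁻: 54 e⁻, Z=53. Ti⁴⁺ < Zr⁴⁺ (same group, 1 shell fewer); Zr⁴⁺ < Y³⁺ (isoelectronic, higher Z=40 is smaller); Y³⁺ < Sr²⁺ (isoelectronic, higher Z=39 is smaller); Sr²⁺ < Rb⁺ (isoelectronic, higher Z=38 is smaller); Rb⁺ < Br⁻ (both 36 e⁻, Z=37>35); Br⁻ < I⁻ (same group, 1 shell fewer).
Merged order: Ti⁴⁺ < Zr⁴⁺ < Y³⁺ < Sr²⁺ < Rb⁺ < Br⁻ < I⁻ — Br⁻ is number 6.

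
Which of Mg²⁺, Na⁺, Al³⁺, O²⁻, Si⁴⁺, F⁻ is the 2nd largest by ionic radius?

Isoelectronic series (10 e⁻ each). Size is set by nuclear charge: more protons means a smaller ion. Si⁴⁺ (Z=14), Al³⁺ (Z=13), Mg²⁺ (Z=12), Na⁺ (Z=11), F⁻ (Z=9), O²⁻ (Z=8).
So the order is Si⁴⁺ < Al³⁺ < Mg²⁺ < Na⁺ < F⁻ < O²⁻; the 2nd-largest ion is F⁻.

F⁻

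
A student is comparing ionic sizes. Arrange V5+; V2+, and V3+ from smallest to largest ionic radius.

V5+ < V3+ < V2+

Same element, different charge: the more highly charged cation has fewer electrons and a greater effective nuclear charge per electron, making V5+ the smallest.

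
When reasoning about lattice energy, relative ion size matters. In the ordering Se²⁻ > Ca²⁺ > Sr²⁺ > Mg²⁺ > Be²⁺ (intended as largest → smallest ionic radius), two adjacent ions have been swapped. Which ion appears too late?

Sr²⁺

Compare adjacent ions: Ca²⁺ and Sr²⁺ are in one column with the same charge; the lighter period-4 ion has one fewer shell and is smaller — yet in this decreasing list Ca²⁺ sits before Sr²⁺. Nothing else is reversed, so Sr²⁺ should move one place to the left.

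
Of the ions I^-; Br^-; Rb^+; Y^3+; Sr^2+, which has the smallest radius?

Y^3+

First list Z and electron count for each: Y^3+ has 36 e⁻ (Z=39), Sr^2+ has 36 e⁻ (Z=38), Rb^+ has 36 e⁻ (Z=37), Br^- has 36 e⁻ (Z=35), I^- has 54 e⁻ (Z=53). Y^3+ < Sr^2+ (isoelectronic, higher Z=39 is smaller); Sr^2+ < Rb^+ (isoelectronic, higher Z=38 is smaller); Rb^+ < Br^- (both 36 e⁻, Z=37>35); Br^- < I^- (same group, period 4 vs 5).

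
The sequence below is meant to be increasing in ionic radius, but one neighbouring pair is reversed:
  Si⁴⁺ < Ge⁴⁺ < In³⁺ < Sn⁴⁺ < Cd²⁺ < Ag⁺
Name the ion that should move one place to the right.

Check each adjacent pair. In³⁺ and Sn⁴⁺ are reversed: they are isoelectronic (46 e⁻) and Sn has more protons than In (50 vs 49), making Sn⁴⁺ smaller. No other neighbouring pair contradicts the periodic trends, so In³⁺ is the ion listed too early.

In³⁺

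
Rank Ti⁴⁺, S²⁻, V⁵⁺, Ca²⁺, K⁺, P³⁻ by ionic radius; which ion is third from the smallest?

Ca²⁺

These species are isoelectronic with 18 electrons. The only difference is the number of protons: V⁵⁺ (Z=23), Ti⁴⁺ (Z=22), Ca²⁺ (Z=20), K⁺ (Z=19), S²⁻ (Z=16), P³⁻ (Z=15). The strongest nuclear pull (V⁵⁺) gives the smallest ion.
So the order is V⁵⁺ < Ti⁴⁺ < Ca²⁺ < K⁺ < S²⁻ < P³⁻; the 3rd-smallest ion is Ca²⁺.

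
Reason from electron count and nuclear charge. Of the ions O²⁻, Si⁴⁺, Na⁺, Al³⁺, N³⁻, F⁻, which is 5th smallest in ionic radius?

Each ion has 10 electrons. The ranking follows nuclear charge in reverse — greater Z gives a smaller radius. Si⁴⁺ (Z=14), Al³⁺ (Z=13), Na⁺ (Z=11), F⁻ (Z=9), O²⁻ (Z=8), N³⁻ (Z=7).
Full ascending order: Si⁴⁺ < Al³⁺ < Na⁺ < F⁻ < O²⁻ < N³⁻. Counting from the smallest, position 5 is O²⁻.

O²⁻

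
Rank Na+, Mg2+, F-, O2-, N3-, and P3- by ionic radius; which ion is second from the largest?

Mg2+ has 10 e⁻ (Z=12), Na+ has 10 e⁻ (Z=11), F- has 10 e⁻ (Z=9), O2- has 10 e⁻ (Z=8), N3- has 10 e⁻ (Z=7), P3- has 18 e⁻ (Z=15). Mg2+ < Na+ (isoelectronic, higher Z=12 is smaller); Na+ < F- (isoelectronic, higher Z=11 is smaller); F- < O2- (isoelectronic, higher Z=9 is smaller); O2- < N3- (isoelectronic, higher Z=8 is smaller); N3- < P3- (same group, period 2 vs 3).
So the order is Mg2+ < Na+ < F- < O2- < N3- < P3-; the 2nd-largest ion is N3-.

N3-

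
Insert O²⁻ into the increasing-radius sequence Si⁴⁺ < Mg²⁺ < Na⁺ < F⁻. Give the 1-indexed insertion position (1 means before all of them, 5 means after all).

5

Isoelectronic series (10 e⁻ each). Size is set by nuclear charge: more protons means a smaller ion. Si⁴⁺ (Z=14), Mg²⁺ (Z=12), Na⁺ (Z=11), F⁻ (Z=9), O²⁻ (Z=8).
Merged order: Si⁴⁺ < Mg²⁺ < Na⁺ < F⁻ < O²⁻ — O²⁻ is number 5.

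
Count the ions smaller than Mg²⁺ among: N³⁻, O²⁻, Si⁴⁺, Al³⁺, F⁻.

2

These species are isoelectronic with 10 electrons. The only difference is the number of protons: Si⁴⁺ (Z=14), Al³⁺ (Z=13), Mg²⁺ (Z=12), F⁻ (Z=9), O²⁻ (Z=8), N³⁻ (Z=7). The strongest nuclear pull (Si⁴⁺) gives the smallest ion.
Relative to Mg²⁺, the ions that are smaller are Si⁴⁺, Al³⁺. That's 2.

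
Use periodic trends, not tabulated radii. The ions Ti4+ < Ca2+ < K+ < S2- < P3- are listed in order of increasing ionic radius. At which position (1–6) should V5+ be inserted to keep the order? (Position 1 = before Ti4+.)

These species are isoelectronic with 18 electrons. The only difference is the number of protons: V5+ (Z=23), Ti4+ (Z=22), Ca2+ (Z=20), K+ (Z=19), S2- (Z=16), P3- (Z=15). The strongest nuclear pull (V5+) gives the smallest ion.
With V5+ included the full order is V5+ < Ti4+ < Ca2+ < K+ < S2- < P3-, so it takes position 1.

1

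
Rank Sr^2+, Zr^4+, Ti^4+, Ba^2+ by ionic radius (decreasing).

First list Z and electron count for each: Ti^4+ (Z=22, 18 e⁻), Zr^4+ (Z=40, 36 e⁻), Sr^2+ (Z=38, 36 e⁻), Ba^2+ (Z=56, 54 e⁻). Ti^4+ < Zr^4+ (same group, 1 shell fewer); Zr^4+ < Sr^2+ (isoelectronic, higher Z=40 is smaller); Sr^2+ < Ba^2+ (same group, 1 shell fewer).

Ba^2+ > Sr^2+ > Zr^4+ > Ti^4+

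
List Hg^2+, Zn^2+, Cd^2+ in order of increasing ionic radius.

Zn^2+ < Cd^2+ < Hg^2+

These ions sit in one column with identical charge. Each step down the periodic table adds a principal shell, increasing the radius.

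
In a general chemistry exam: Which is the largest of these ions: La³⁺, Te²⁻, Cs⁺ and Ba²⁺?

Te²⁻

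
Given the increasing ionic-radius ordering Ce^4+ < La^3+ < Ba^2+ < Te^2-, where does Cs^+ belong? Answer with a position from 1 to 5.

4

All of these have 54 electrons (isoelectronic). With the same electron cloud, the ion with the most protons pulls it in tightest. Nuclear charges: Ce^4+ (Z=58), La^3+ (Z=57), Ba^2+ (Z=56), Cs^+ (Z=55), Te^2- (Z=52). Highest Z is smallest.
Putting Cs^+ in gives Ce^4+ < La^3+ < Ba^2+ < Cs^+ < Te^2-; it lands at slot 4.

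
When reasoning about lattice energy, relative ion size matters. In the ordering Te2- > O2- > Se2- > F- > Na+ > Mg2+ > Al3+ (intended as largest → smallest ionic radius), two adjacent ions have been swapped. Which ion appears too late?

Check each adjacent pair. O2- and Se2- are reversed: same group and charge — period 2 sits above period 4, so O2- is smaller. No other neighbouring pair contradicts the periodic trends, so Se2- is the ion listed too late.

Se2-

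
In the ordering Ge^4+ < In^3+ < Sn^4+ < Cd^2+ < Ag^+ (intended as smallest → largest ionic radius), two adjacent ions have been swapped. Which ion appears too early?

The pair In^3+, Sn^4+ is the wrong way round — both have 46 electrons but Z(Sn)=50 > Z(In)=49, so Sn^4+ should be the smaller of the two. All other adjacent pairs agree with periodic trends, so In^3+ is the misplaced ion.

In^3+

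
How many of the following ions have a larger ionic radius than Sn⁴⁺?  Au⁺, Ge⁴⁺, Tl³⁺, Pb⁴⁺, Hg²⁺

4

Electron counts and nuclear charges: Ge⁴⁺ has 28 e⁻ (Z=32), Sn⁴⁺ has 46 e⁻ (Z=50), Pb⁴⁺ has 78 e⁻ (Z=82), Tl³⁺ has 78 e⁻ (Z=81), Hg²⁺ has 78 e⁻ (Z=80), Au⁺ has 78 e⁻ (Z=79). Ge⁴⁺ < Sn⁴⁺ (same group, period 4 vs 5); Sn⁴⁺ < Pb⁴⁺ (same group, period 5 vs 6); Pb⁴⁺ < Tl³⁺ (both 78 e⁻, Z=82>81); Tl³⁺ < Hg²⁺ (both 78 e⁻, Z=81>80); Hg²⁺ < Au⁺ (isoelectronic, higher Z=80 is smaller).
Overall: Ge⁴⁺ < Sn⁴⁺ < Pb⁴⁺ < Tl³⁺ < Hg²⁺ < Au⁺. Sn⁴⁺ has 1 below it and 4 above. Count: 4.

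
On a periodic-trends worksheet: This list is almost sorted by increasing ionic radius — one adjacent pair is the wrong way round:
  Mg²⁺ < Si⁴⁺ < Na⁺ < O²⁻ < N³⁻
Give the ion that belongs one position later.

Mg²⁺

Scanning neighbour by neighbour, only Mg²⁺/Si⁴⁺ violates a trend: they are isoelectronic (10 e⁻) and Si has more protons than Mg (14 vs 12), making Si⁴⁺ smaller. That makes Mg²⁺ the one sitting a position early relative to where it belongs.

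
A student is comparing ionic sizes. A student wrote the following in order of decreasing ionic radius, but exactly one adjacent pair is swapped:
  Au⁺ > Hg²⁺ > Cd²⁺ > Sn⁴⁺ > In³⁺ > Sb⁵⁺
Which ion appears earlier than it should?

Sn⁴⁺

Scanning neighbour by neighbour, only Sn⁴⁺/In³⁺ violates a trend: both have 46 electrons but Z(Sn)=50 > Z(In)=49, so Sn⁴⁺ should be the smaller of the two. That makes Sn⁴⁺ the one sitting a position early relative to where it belongs.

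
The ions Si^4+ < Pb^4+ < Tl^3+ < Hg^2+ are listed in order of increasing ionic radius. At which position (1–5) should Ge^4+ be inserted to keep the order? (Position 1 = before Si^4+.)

2

Electron counts and nuclear charges: Si^4+ (Z=14, 10 e⁻), Ge^4+ (Z=32, 28 e⁻), Pb^4+ (Z=82, 78 e⁻), Tl^3+ (Z=81, 78 e⁻), Hg^2+ (Z=80, 78 e⁻). Si^4+ < Ge^4+ (same group, 1 shell fewer); Ge^4+ < Pb^4+ (same group, 2 shells fewer); Pb^4+ < Tl^3+ (isoelectronic, higher Z=82 is smaller); Tl^3+ < Hg^2+ (both 78 e⁻, Z=81>80).
Merged order: Si^4+ < Ge^4+ < Pb^4+ < Tl^3+ < Hg^2+ — Ge^4+ is number 2.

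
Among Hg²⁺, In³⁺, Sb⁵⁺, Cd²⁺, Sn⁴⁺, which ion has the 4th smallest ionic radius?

Cd²⁺

First list Z and electron count for each: Sb⁵⁺ has 46 e⁻ (Z=51), Sn⁴⁺ has 46 e⁻ (Z=50), In³⁺ has 46 e⁻ (Z=49), Cd²⁺ has 46 e⁻ (Z=48), Hg²⁺ has 78 e⁻ (Z=80). Sb⁵⁺ < Sn⁴⁺ (isoelectronic, higher Z=51 is smaller); Sn⁴⁺ < In³⁺ (isoelectronic, higher Z=50 is smaller); In³⁺ < Cd²⁺ (both 46 e⁻, Z=49>48); Cd²⁺ < Hg²⁺ (same group, 1 shell fewer).
Full ascending order: Sb⁵⁺ < Sn⁴⁺ < In³⁺ < Cd²⁺ < Hg²⁺. Counting from the smallest, position 4 is Cd²⁺.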